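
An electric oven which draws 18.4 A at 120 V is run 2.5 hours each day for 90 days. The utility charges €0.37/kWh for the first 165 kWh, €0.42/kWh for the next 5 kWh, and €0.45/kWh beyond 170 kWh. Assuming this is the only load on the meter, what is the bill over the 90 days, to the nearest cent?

Power = 18.4 A × 120 V = 2208 W = 2.208 kW
Runtime = 2.5 h/day × 90 days = 225 h
Energy = 2.208 kW × 225 h = 496.8 kWh
Tier 1 (0–165 kWh): 165 × €0.37 = €61.05
Tier 2 (165–170 kWh): 5 × €0.42 = €2.1
Above 170 kWh: 326.8 × €0.45 = €147.06
Bill = €210.21

€210.21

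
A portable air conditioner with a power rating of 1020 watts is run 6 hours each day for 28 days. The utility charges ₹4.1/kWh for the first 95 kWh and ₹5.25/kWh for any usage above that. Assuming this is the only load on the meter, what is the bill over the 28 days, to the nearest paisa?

₹790.39

Runtime = 6 h/day × 28 days = 168 h
Energy = 1.02 kW × 168 h = 171.36 kWh
Tier 1 (0–95 kWh): 95 × ₹4.1 = ₹389.5
Above 95 kWh: 76.36 × ₹5.25 = ₹400.89
Bill = ₹790.39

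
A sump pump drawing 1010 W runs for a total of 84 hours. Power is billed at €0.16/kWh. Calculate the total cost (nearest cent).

Energy = 1.01 kW × 84 h = 84.84 kWh
Cost = 84.84 kWh × €0.16/kWh = €13.57

€13.57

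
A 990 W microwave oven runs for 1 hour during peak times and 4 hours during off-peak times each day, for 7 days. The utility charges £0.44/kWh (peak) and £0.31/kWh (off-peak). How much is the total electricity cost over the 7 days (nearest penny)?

£11.64

Peak energy = 0.99 kW × 1 h × 7 = 6.93 kWh
Off-peak energy = 0.99 kW × 4 h × 7 = 27.72 kWh
Cost = 6.93 × £0.44 + 27.72 × £0.31 = £3.0492 + £8.5932 = £11.64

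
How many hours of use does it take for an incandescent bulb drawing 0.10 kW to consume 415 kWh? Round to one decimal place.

Hours = 415 kWh ÷ 0.1 kW = 4150.0 h

4150.0 h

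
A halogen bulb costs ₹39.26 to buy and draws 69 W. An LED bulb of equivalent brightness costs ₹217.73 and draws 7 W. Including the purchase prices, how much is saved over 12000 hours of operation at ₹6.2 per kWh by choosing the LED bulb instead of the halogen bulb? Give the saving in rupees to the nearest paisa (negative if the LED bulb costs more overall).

₹4434.33

halogen bulb: ₹39.26 + (69/1000) kW × 12000 h × ₹6.2 = ₹39.26 + ₹5133.6 = ₹5172.86
LED bulb: ₹217.73 + (7/1000) kW × 12000 h × ₹6.2 = ₹217.73 + ₹520.8 = ₹738.53
Saving = ₹5172.86 − ₹738.53 = ₹4434.33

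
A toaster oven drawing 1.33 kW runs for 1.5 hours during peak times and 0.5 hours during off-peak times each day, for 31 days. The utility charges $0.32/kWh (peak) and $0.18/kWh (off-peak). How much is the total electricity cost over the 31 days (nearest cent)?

$23.50

Peak energy = 1.33 kW × 1.5 h × 31 = 61.845 kWh
Off-peak energy = 1.33 kW × 0.5 h × 31 = 20.615 kWh
Cost = 61.845 × $0.32 + 20.615 × $0.18 = $19.7904 + $3.7107 = $23.50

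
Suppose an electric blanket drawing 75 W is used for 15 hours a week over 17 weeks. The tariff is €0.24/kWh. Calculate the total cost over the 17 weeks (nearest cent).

€4.59

Runtime = 15 h/week × 17 weeks = 255 h
Energy = 0.075 kW × 255 h = 19.125 kWh
Cost = 19.125 kWh × €0.24/kWh = €4.59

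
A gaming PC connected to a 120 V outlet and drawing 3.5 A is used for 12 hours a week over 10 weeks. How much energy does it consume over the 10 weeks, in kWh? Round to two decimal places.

50.40 kWh

Power = 3.5 A × 120 V = 420 W = 0.42 kW
Runtime = 12 h/week × 10 weeks = 120 h
Energy = 0.42 kW × 120 h = 50.4 kWh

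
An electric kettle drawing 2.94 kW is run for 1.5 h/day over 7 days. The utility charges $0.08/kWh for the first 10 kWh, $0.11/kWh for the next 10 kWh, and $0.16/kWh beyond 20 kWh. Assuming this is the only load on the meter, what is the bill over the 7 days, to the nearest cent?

$3.64

Runtime = 1.5 h/day × 7 days = 10.5 h
Energy = 2.94 kW × 10.5 h = 30.87 kWh
Tier 1 (0–10 kWh): 10 × $0.08 = $0.8
Tier 2 (10–20 kWh): 10 × $0.11 = $1.1
Above 20 kWh: 10.87 × $0.16 = $1.7392
Bill = $3.64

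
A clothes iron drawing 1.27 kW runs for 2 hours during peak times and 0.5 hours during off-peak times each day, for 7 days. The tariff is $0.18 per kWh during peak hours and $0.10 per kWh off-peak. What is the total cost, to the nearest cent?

Peak energy = 1.27 kW × 2 h × 7 = 17.78 kWh
Off-peak energy = 1.27 kW × 0.5 h × 7 = 4.445 kWh
Cost = 17.78 × $0.18 + 4.445 × $0.10 = $3.2004 + $0.4445 = $3.64

$3.64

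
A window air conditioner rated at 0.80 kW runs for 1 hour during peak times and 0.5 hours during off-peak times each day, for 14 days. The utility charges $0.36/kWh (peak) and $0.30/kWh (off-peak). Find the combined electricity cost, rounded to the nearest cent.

Peak energy = 0.8 kW × 1 h × 14 = 11.2 kWh
Off-peak energy = 0.8 kW × 0.5 h × 14 = 5.6 kWh
Cost = 11.2 × $0.36 + 5.6 × $0.30 = $4.032 + $1.68 = $5.71

$5.71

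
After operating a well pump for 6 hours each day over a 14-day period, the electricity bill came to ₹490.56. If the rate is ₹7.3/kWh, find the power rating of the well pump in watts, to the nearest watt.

Energy = ₹490.56 ÷ ₹7.3/kWh = 67.2 kWh
Runtime = 6 h/day × 14 days = 84 h
Power = 67.2 kWh ÷ 84 h = 0.8 kW = 800 W

800 W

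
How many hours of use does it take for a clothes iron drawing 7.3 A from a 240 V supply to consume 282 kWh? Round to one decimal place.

161.0 h

Power = 7.3 A × 240 V = 1752 W = 1.752 kW
Hours = 282 kWh ÷ 1.752 kW = 161.0 h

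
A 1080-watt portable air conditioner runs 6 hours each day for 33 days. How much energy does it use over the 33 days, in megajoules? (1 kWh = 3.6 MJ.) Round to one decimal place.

Runtime = 6 h/day × 33 days = 198 h
Energy = 1.08 kW × 198 h = 213.84 kWh
= 213.84 × 3.6 MJ = 769.8 MJ

769.8 MJ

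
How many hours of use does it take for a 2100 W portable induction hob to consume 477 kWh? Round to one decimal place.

Hours = 477 kWh ÷ 2.1 kW = 227.1 h

227.1 h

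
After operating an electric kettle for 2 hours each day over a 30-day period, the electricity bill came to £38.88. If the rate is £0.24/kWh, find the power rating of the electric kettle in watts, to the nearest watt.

Energy = £38.88 ÷ £0.24/kWh = 162 kWh
Runtime = 2 h/day × 30 days = 60 h
Power = 162 kWh ÷ 60 h = 2.7 kW = 2700 W

2700 W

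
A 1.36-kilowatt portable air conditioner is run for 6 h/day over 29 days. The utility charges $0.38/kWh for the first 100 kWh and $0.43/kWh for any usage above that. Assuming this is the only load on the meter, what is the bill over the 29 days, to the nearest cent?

$96.76

Runtime = 6 h/day × 29 days = 174 h
Energy = 1.36 kW × 174 h = 236.64 kWh
Tier 1 (0–100 kWh): 100 × $0.38 = $38
Above 100 kWh: 136.64 × $0.43 = $58.7552
Bill = $96.76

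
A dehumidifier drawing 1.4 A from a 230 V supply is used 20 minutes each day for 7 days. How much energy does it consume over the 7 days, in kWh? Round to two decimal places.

0.75 kWh

Power = 1.4 A × 230 V = 322 W = 0.322 kW
Runtime = 20 min × 7 = 140 min = 2.333333… h
Energy = 0.322 kW × 2.333333… h = 0.751333… kWh ≈ 0.75 kWh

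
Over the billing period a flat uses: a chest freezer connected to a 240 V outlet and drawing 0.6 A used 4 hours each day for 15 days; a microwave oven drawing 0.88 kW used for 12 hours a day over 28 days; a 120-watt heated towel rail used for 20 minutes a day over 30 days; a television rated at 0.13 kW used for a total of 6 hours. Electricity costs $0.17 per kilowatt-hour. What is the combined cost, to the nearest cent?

$52.07

chest freezer: Power = 0.6 A × 240 V = 144 W = 0.144 kW
chest freezer: Runtime = 4 h/day × 15 days = 60 h
chest freezer: 0.144 kW × 60 h = 8.64 kWh
microwave oven: Runtime = 12 h/day × 28 days = 336 h
microwave oven: 0.88 kW × 336 h = 295.68 kWh
heated towel rail: Runtime = 20 min × 30 = 600 min = 10 h
heated towel rail: 0.12 kW × 10 h = 1.2 kWh
television: 0.13 kW × 6 h = 0.78 kWh
Total energy = 306.3 kWh
Cost = 306.3 × $0.17 = $52.07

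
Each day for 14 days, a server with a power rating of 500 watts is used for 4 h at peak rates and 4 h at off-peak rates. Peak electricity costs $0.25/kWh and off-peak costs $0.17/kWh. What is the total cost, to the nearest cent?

$11.76

Peak energy = 0.5 kW × 4 h × 14 = 28 kWh
Off-peak energy = 0.5 kW × 4 h × 14 = 28 kWh
Cost = 28 × $0.25 + 28 × $0.17 = $7 + $4.76 = $11.76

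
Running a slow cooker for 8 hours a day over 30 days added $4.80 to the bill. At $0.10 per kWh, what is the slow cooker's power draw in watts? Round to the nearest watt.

200 W

Energy = $4.80 ÷ $0.10/kWh = 48 kWh
Runtime = 8 h/day × 30 days = 240 h
Power = 48 kWh ÷ 240 h = 0.2 kW = 200 W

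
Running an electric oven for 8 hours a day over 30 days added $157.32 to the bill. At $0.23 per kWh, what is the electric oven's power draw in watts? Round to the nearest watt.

2850 W

Energy = $157.32 ÷ $0.23/kWh = 684 kWh
Runtime = 8 h/day × 30 days = 240 h
Power = 684 kWh ÷ 240 h = 2.85 kW = 2850 W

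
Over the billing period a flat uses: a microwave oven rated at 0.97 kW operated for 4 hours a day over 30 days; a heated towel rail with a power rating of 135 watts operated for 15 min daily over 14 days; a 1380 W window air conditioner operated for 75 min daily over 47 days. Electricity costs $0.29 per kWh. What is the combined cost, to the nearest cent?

microwave oven: Runtime = 4 h/day × 30 days = 120 h
microwave oven: 0.97 kW × 120 h = 116.4 kWh
heated towel rail: Runtime = 15 min × 14 = 210 min = 3.5 h
heated towel rail: 0.135 kW × 3.5 h = 0.4725 kWh
window air conditioner: Runtime = 75 min × 47 = 3525 min = 58.75 h
window air conditioner: 1.38 kW × 58.75 h = 81.075 kWh
Total energy = 197.9475 kWh
Cost = 197.9475 × $0.29 = $57.40

$57.40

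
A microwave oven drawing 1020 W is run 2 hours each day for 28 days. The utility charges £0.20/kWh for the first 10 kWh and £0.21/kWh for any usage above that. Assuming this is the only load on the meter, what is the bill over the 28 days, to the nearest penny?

£11.90

Runtime = 2 h/day × 28 days = 56 h
Energy = 1.02 kW × 56 h = 57.12 kWh
Tier 1 (0–10 kWh): 10 × £0.20 = £2
Above 10 kWh: 47.12 × £0.21 = £9.8952
Bill = £11.90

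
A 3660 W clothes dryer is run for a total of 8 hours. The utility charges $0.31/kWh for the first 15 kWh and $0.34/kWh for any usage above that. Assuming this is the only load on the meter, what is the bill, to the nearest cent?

Energy = 3.66 kW × 8 h = 29.28 kWh
Tier 1 (0–15 kWh): 15 × $0.31 = $4.65
Above 15 kWh: 14.28 × $0.34 = $4.8552
Bill = $9.51

$9.51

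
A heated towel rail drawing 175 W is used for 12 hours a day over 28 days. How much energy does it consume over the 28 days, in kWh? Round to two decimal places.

Runtime = 12 h/day × 28 days = 336 h
Energy = 0.175 kW × 336 h = 58.8 kWh

58.80 kWh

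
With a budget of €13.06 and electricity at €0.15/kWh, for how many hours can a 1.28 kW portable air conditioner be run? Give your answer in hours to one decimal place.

Energy available = €13.06 ÷ €0.15/kWh = 87.0667 kWh
Hours = 87.0667 kWh ÷ 1.28 kW = 68.0 h

68.0 h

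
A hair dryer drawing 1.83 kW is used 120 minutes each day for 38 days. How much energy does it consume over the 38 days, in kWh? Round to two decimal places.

Runtime = 120 min × 38 = 4560 min = 76 h
Energy = 1.83 kW × 76 h = 139.08 kWh

139.08 kWh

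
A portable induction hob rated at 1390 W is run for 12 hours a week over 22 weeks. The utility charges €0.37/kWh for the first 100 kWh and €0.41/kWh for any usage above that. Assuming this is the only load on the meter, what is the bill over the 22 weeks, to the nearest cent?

Runtime = 12 h/week × 22 weeks = 264 h
Energy = 1.39 kW × 264 h = 366.96 kWh
Tier 1 (0–100 kWh): 100 × €0.37 = €37
Above 100 kWh: 266.96 × €0.41 = €109.4536
Bill = €146.45

€146.45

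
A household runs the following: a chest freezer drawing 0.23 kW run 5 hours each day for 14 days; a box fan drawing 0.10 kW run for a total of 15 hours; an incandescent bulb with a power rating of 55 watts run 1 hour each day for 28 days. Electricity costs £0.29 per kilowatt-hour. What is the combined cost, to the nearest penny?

£5.55

chest freezer: Runtime = 5 h/day × 14 days = 70 h
chest freezer: 0.23 kW × 70 h = 16.1 kWh
box fan: 0.1 kW × 15 h = 1.5 kWh
incandescent bulb: Runtime = 1 h/day × 28 days = 28 h
incandescent bulb: 0.055 kW × 28 h = 1.54 kWh
Total energy = 19.14 kWh
Cost = 19.14 × £0.29 = £5.55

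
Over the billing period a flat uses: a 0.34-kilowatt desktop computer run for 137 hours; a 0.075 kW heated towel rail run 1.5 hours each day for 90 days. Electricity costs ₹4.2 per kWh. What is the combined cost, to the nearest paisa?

₹238.16

desktop computer: 0.34 kW × 137 h = 46.58 kWh
heated towel rail: Runtime = 1.5 h/day × 90 days = 135 h
heated towel rail: 0.075 kW × 135 h = 10.125 kWh
Total energy = 56.705 kWh
Cost = 56.705 × ₹4.2 = ₹238.16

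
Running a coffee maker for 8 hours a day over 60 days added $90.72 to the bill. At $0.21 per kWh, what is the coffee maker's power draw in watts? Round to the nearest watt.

Energy = $90.72 ÷ $0.21/kWh = 432 kWh
Runtime = 8 h/day × 60 days = 480 h
Power = 432 kWh ÷ 480 h = 0.9 kW = 900 W

900 W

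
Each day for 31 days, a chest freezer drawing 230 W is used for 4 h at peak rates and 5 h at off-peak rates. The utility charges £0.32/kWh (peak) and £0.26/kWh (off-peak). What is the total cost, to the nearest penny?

£18.40

Peak energy = 0.23 kW × 4 h × 31 = 28.52 kWh
Off-peak energy = 0.23 kW × 5 h × 31 = 35.65 kWh
Cost = 28.52 × £0.32 + 35.65 × £0.26 = £9.1264 + £9.269 = £18.40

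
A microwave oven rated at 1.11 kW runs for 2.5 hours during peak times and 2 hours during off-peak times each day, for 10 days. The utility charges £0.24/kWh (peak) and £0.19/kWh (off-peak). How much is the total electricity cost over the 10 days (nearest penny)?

Peak energy = 1.11 kW × 2.5 h × 10 = 27.75 kWh
Off-peak energy = 1.11 kW × 2 h × 10 = 22.2 kWh
Cost = 27.75 × £0.24 + 22.2 × £0.19 = £6.66 + £4.218 = £10.88

£10.88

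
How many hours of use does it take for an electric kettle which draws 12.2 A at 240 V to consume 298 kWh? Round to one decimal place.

Power = 12.2 A × 240 V = 2928 W = 2.928 kW
Hours = 298 kWh ÷ 2.928 kW = 101.8 h

101.8 h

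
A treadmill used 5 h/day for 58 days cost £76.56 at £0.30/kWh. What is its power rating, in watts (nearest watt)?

Energy = £76.56 ÷ £0.30/kWh = 255.2 kWh
Runtime = 5 h/day × 58 days = 290 h
Power = 255.2 kWh ÷ 290 h = 0.88 kW = 880 W

880 W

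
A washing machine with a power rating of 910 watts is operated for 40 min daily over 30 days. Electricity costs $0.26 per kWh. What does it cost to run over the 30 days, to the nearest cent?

$4.73

Runtime = 40 min × 30 = 1200 min = 20 h
Energy = 0.91 kW × 20 h = 18.2 kWh
Cost = 18.2 kWh × $0.26/kWh = $4.73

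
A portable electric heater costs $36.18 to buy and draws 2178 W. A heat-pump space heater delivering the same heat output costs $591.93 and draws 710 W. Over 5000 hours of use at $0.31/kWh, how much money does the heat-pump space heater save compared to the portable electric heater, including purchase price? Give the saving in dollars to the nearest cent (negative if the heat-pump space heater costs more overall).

$1719.65

portable electric heater: $36.18 + (2178/1000) kW × 5000 h × $0.31 = $36.18 + $3375.9 = $3412.08
heat-pump space heater: $591.93 + (710/1000) kW × 5000 h × $0.31 = $591.93 + $1100.5 = $1692.43
Saving = $3412.08 − $1692.43 = $1719.65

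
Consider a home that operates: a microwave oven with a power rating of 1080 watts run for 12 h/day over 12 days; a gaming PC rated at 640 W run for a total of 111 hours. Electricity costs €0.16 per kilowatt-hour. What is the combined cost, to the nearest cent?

microwave oven: Runtime = 12 h/day × 12 days = 144 h
microwave oven: 1.08 kW × 144 h = 155.52 kWh
gaming PC: 0.64 kW × 111 h = 71.04 kWh
Total energy = 226.56 kWh
Cost = 226.56 × €0.16 = €36.25

€36.25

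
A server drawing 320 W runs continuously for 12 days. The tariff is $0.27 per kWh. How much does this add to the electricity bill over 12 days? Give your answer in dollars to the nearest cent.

$24.88

Runtime = 24 h × 12 = 288 h
Energy = 0.32 kW × 288 h = 92.16 kWh
Cost = 92.16 kWh × $0.27/kWh = $24.88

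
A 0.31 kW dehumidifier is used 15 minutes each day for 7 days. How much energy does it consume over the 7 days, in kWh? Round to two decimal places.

Runtime = 15 min × 7 = 105 min = 1.75 h
Energy = 0.31 kW × 1.75 h = 0.5425 kWh ≈ 0.54 kWh

0.54 kWh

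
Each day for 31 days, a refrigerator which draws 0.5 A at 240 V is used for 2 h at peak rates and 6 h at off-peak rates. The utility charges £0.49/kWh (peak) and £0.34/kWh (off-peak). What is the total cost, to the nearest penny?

Power = 0.5 A × 240 V = 120 W = 0.12 kW
Peak energy = 0.12 kW × 2 h × 31 = 7.44 kWh
Off-peak energy = 0.12 kW × 6 h × 31 = 22.32 kWh
Cost = 7.44 × £0.49 + 22.32 × £0.34 = £3.6456 + £7.5888 = £11.23

£11.23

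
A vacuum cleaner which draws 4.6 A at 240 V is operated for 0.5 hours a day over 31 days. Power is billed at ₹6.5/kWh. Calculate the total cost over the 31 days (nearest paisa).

₹111.23

Power = 4.6 A × 240 V = 1104 W = 1.104 kW
Runtime = 0.5 h/day × 31 days = 15.5 h
Energy = 1.104 kW × 15.5 h = 17.112 kWh
Cost = 17.112 kWh × ₹6.5/kWh = ₹111.23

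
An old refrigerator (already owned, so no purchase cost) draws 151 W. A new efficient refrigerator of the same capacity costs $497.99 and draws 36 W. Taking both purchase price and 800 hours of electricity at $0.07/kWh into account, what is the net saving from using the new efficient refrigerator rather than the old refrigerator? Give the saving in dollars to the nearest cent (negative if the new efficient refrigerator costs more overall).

old refrigerator: $0.00 + (151/1000) kW × 800 h × $0.07 = $0.00 + $8.456 = $8.456
new efficient refrigerator: $497.99 + (36/1000) kW × 800 h × $0.07 = $497.99 + $2.016 = $500.006
Saving = $8.456 − $500.006 = −$491.55

-$491.55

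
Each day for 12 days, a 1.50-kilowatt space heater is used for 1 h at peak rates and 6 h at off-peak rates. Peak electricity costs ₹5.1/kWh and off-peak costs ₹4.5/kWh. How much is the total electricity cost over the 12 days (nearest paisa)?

₹577.80

Peak energy = 1.5 kW × 1 h × 12 = 18 kWh
Off-peak energy = 1.5 kW × 6 h × 12 = 108 kWh
Cost = 18 × ₹5.1 + 108 × ₹4.5 = ₹91.8 + ₹486 = ₹577.80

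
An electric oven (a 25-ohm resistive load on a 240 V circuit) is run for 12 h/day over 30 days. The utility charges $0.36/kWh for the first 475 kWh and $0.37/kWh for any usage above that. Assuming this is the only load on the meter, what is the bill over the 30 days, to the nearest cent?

$302.14

Power = V²/R = 240²/25 = 2304 W = 2.304 kW
Runtime = 12 h/day × 30 days = 360 h
Energy = 2.304 kW × 360 h = 829.44 kWh
Tier 1 (0–475 kWh): 475 × $0.36 = $171
Above 475 kWh: 354.44 × $0.37 = $131.1428
Bill = $302.14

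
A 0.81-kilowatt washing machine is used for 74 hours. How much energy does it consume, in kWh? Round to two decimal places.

Energy = 0.81 kW × 74 h = 59.94 kWh

59.94 kWh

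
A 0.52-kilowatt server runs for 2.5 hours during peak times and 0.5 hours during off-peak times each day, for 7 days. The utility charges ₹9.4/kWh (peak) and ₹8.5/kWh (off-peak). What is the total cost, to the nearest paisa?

Peak energy = 0.52 kW × 2.5 h × 7 = 9.1 kWh
Off-peak energy = 0.52 kW × 0.5 h × 7 = 1.82 kWh
Cost = 9.1 × ₹9.4 + 1.82 × ₹8.5 = ₹85.54 + ₹15.47 = ₹101.01

₹101.01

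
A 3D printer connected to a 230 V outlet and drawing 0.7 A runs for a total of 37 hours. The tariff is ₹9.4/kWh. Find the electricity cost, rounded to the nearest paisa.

₹56.00

Power = 0.7 A × 230 V = 161 W = 0.161 kW
Energy = 0.161 kW × 37 h = 5.957 kWh
Cost = 5.957 kWh × ₹9.4/kWh = ₹56.00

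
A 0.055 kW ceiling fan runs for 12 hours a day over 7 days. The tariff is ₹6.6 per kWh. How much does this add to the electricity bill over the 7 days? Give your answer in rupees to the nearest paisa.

Runtime = 12 h/day × 7 days = 84 h
Energy = 0.055 kW × 84 h = 4.62 kWh
Cost = 4.62 kWh × ₹6.6/kWh = ₹30.49

₹30.49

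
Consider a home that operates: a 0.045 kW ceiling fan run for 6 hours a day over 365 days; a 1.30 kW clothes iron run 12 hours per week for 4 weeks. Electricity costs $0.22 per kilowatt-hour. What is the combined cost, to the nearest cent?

$35.41

ceiling fan: Runtime = 6 h/day × 365 days = 2190 h
ceiling fan: 0.045 kW × 2190 h = 98.55 kWh
clothes iron: Runtime = 12 h/week × 4 weeks = 48 h
clothes iron: 1.3 kW × 48 h = 62.4 kWh
Total energy = 160.95 kWh
Cost = 160.95 × $0.22 = $35.41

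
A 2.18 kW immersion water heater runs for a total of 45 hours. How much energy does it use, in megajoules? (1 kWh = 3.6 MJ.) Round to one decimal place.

353.2 MJ

Energy = 2.18 kW × 45 h = 98.1 kWh
= 98.1 × 3.6 MJ = 353.2 MJ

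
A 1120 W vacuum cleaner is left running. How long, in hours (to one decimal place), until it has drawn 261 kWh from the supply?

233.0 h

Hours = 261 kWh ÷ 1.12 kW = 233.0 h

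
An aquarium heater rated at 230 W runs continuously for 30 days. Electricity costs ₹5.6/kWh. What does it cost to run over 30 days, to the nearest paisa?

₹927.36

Runtime = 24 h × 30 = 720 h
Energy = 0.23 kW × 720 h = 165.6 kWh
Cost = 165.6 kWh × ₹5.6/kWh = ₹927.36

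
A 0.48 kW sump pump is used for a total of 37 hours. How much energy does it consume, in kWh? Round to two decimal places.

Energy = 0.48 kW × 37 h = 17.76 kWh

17.76 kWh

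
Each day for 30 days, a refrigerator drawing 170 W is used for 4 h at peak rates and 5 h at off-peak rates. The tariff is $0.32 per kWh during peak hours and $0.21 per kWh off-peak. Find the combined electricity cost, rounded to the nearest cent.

$11.88

Peak energy = 0.17 kW × 4 h × 30 = 20.4 kWh
Off-peak energy = 0.17 kW × 5 h × 30 = 25.5 kWh
Cost = 20.4 × $0.32 + 25.5 × $0.21 = $6.528 + $5.355 = $11.88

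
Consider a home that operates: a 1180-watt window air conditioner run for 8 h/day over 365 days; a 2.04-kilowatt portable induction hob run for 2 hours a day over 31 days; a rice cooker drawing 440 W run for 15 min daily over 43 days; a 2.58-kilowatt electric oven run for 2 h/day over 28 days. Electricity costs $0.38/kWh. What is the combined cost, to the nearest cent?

window air conditioner: Runtime = 8 h/day × 365 days = 2920 h
window air conditioner: 1.18 kW × 2920 h = 3445.6 kWh
portable induction hob: Runtime = 2 h/day × 31 days = 62 h
portable induction hob: 2.04 kW × 62 h = 126.48 kWh
rice cooker: Runtime = 15 min × 43 = 645 min = 10.75 h
rice cooker: 0.44 kW × 10.75 h = 4.73 kWh
electric oven: Runtime = 2 h/day × 28 days = 56 h
electric oven: 2.58 kW × 56 h = 144.48 kWh
Total energy = 3721.29 kWh
Cost = 3721.29 × $0.38 = $1414.09

$1414.09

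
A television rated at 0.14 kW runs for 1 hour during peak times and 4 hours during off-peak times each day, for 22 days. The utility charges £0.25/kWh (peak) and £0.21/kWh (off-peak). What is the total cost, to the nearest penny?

Peak energy = 0.14 kW × 1 h × 22 = 3.08 kWh
Off-peak energy = 0.14 kW × 4 h × 22 = 12.32 kWh
Cost = 3.08 × £0.25 + 12.32 × £0.21 = £0.77 + £2.5872 = £3.36

£3.36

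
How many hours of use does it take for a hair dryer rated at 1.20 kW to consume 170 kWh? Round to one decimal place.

Hours = 170 kWh ÷ 1.2 kW = 141.7 h

141.7 h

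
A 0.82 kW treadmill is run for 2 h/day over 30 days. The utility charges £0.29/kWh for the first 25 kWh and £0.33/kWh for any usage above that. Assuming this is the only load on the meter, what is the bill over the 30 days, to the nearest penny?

£15.24

Runtime = 2 h/day × 30 days = 60 h
Energy = 0.82 kW × 60 h = 49.2 kWh
Tier 1 (0–25 kWh): 25 × £0.29 = £7.25
Above 25 kWh: 24.2 × £0.33 = £7.986
Bill = £15.24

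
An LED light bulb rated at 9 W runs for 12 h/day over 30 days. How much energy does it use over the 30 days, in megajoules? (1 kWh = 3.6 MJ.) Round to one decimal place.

11.7 MJ

Runtime = 12 h/day × 30 days = 360 h
Energy = 0.009 kW × 360 h = 3.24 kWh
= 3.24 × 3.6 MJ = 11.7 MJ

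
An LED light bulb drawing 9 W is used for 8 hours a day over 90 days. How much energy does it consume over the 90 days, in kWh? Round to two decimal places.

Runtime = 8 h/day × 90 days = 720 h
Energy = 0.009 kW × 720 h = 6.48 kWh

6.48 kWh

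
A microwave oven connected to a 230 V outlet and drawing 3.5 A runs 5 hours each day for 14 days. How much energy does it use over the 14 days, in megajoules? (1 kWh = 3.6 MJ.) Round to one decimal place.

Power = 3.5 A × 230 V = 805 W = 0.805 kW
Runtime = 5 h/day × 14 days = 70 h
Energy = 0.805 kW × 70 h = 56.35 kWh
= 56.35 × 3.6 MJ = 202.9 MJ

202.9 MJ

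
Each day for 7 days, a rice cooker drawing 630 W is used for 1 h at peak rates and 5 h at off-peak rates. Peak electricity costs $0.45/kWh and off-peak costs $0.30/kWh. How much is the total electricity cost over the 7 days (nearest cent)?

Peak energy = 0.63 kW × 1 h × 7 = 4.41 kWh
Off-peak energy = 0.63 kW × 5 h × 7 = 22.05 kWh
Cost = 4.41 × $0.45 + 22.05 × $0.30 = $1.9845 + $6.615 = $8.60

$8.60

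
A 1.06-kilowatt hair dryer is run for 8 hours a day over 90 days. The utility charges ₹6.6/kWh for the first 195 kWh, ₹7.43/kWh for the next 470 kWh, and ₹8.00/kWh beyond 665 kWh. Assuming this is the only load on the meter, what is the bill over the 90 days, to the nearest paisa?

Runtime = 8 h/day × 90 days = 720 h
Energy = 1.06 kW × 720 h = 763.2 kWh
Tier 1 (0–195 kWh): 195 × ₹6.6 = ₹1287
Tier 2 (195–665 kWh): 470 × ₹7.43 = ₹3492.1
Above 665 kWh: 98.2 × ₹8.00 = ₹785.6
Bill = ₹5564.70

₹5564.70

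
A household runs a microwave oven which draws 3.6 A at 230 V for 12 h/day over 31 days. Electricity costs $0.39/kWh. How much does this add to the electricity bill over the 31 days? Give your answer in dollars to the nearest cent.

Power = 3.6 A × 230 V = 828 W = 0.828 kW
Runtime = 12 h/day × 31 days = 372 h
Energy = 0.828 kW × 372 h = 308.016 kWh
Cost = 308.016 kWh × $0.39/kWh = $120.13

$120.13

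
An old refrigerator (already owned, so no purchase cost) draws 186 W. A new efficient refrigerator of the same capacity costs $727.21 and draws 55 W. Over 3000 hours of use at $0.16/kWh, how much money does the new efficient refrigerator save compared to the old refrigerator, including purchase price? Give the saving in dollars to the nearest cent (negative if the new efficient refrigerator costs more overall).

-$664.33

old refrigerator: $0.00 + (186/1000) kW × 3000 h × $0.16 = $0.00 + $89.28 = $89.28
new efficient refrigerator: $727.21 + (55/1000) kW × 3000 h × $0.16 = $727.21 + $26.4 = $753.61
Saving = $89.28 − $753.61 = −$664.33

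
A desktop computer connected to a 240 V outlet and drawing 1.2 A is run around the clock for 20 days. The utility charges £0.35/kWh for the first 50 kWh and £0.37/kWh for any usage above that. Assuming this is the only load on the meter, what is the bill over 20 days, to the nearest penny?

Power = 1.2 A × 240 V = 288 W = 0.288 kW
Runtime = 24 h × 20 = 480 h
Energy = 0.288 kW × 480 h = 138.24 kWh
Tier 1 (0–50 kWh): 50 × £0.35 = £17.5
Above 50 kWh: 88.24 × £0.37 = £32.6488
Bill = £50.15

£50.15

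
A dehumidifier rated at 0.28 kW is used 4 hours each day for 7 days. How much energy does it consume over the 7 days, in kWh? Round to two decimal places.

7.84 kWh

Runtime = 4 h/day × 7 days = 28 h
Energy = 0.28 kW × 28 h = 7.84 kWh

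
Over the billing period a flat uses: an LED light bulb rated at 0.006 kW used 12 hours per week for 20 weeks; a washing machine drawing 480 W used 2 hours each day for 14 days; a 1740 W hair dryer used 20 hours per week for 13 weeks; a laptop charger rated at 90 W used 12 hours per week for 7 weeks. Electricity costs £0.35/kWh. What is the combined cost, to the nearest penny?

£166.19

LED light bulb: Runtime = 12 h/week × 20 weeks = 240 h
LED light bulb: 0.006 kW × 240 h = 1.44 kWh
washing machine: Runtime = 2 h/day × 14 days = 28 h
washing machine: 0.48 kW × 28 h = 13.44 kWh
hair dryer: Runtime = 20 h/week × 13 weeks = 260 h
hair dryer: 1.74 kW × 260 h = 452.4 kWh
laptop charger: Runtime = 12 h/week × 7 weeks = 84 h
laptop charger: 0.09 kW × 84 h = 7.56 kWh
Total energy = 474.84 kWh
Cost = 474.84 × £0.35 = £166.19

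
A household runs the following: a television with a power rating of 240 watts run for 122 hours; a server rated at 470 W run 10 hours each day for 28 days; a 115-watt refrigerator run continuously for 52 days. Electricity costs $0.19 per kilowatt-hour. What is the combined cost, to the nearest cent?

$57.84

television: 0.24 kW × 122 h = 29.28 kWh
server: Runtime = 10 h/day × 28 days = 280 h
server: 0.47 kW × 280 h = 131.6 kWh
refrigerator: Runtime = 24 h × 52 = 1248 h
refrigerator: 0.115 kW × 1248 h = 143.52 kWh
Total energy = 304.4 kWh
Cost = 304.4 × $0.19 = $57.84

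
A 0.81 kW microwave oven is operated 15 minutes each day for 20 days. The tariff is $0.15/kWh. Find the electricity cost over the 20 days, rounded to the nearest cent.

$0.61

Runtime = 15 min × 20 = 300 min = 5 h
Energy = 0.81 kW × 5 h = 4.05 kWh
Cost = 4.05 kWh × $0.15/kWh = $0.61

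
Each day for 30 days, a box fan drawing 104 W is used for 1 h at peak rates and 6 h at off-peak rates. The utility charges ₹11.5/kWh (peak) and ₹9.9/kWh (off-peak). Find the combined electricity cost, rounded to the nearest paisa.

₹221.21

Peak energy = 0.104 kW × 1 h × 30 = 3.12 kWh
Off-peak energy = 0.104 kW × 6 h × 30 = 18.72 kWh
Cost = 3.12 × ₹11.5 + 18.72 × ₹9.9 = ₹35.88 + ₹185.328 = ₹221.21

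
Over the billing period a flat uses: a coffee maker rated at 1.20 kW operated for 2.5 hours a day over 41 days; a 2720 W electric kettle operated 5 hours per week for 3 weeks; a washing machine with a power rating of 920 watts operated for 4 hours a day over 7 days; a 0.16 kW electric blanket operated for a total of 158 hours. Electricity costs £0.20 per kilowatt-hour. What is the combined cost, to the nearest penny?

coffee maker: Runtime = 2.5 h/day × 41 days = 102.5 h
coffee maker: 1.2 kW × 102.5 h = 123 kWh
electric kettle: Runtime = 5 h/week × 3 weeks = 15 h
electric kettle: 2.72 kW × 15 h = 40.8 kWh
washing machine: Runtime = 4 h/day × 7 days = 28 h
washing machine: 0.92 kW × 28 h = 25.76 kWh
electric blanket: 0.16 kW × 158 h = 25.28 kWh
Total energy = 214.84 kWh
Cost = 214.84 × £0.20 = £42.97

£42.97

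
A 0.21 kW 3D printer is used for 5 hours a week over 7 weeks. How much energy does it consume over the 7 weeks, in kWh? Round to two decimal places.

Runtime = 5 h/week × 7 weeks = 35 h
Energy = 0.21 kW × 35 h = 7.35 kWh

7.35 kWh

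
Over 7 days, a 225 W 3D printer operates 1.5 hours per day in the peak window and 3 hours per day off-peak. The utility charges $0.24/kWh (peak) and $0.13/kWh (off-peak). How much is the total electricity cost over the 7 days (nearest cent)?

Peak energy = 0.225 kW × 1.5 h × 7 = 2.3625 kWh
Off-peak energy = 0.225 kW × 3 h × 7 = 4.725 kWh
Cost = 2.3625 × $0.24 + 4.725 × $0.13 = $0.567 + $0.61425 = $1.18

$1.18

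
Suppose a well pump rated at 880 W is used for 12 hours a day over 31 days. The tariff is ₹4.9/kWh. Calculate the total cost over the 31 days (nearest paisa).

₹1604.06

Runtime = 12 h/day × 31 days = 372 h
Energy = 0.88 kW × 372 h = 327.36 kWh
Cost = 327.36 kWh × ₹4.9/kWh = ₹1604.06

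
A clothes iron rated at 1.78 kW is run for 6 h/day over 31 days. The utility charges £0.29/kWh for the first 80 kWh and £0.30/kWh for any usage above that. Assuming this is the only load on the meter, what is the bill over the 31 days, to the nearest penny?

Runtime = 6 h/day × 31 days = 186 h
Energy = 1.78 kW × 186 h = 331.08 kWh
Tier 1 (0–80 kWh): 80 × £0.29 = £23.2
Above 80 kWh: 251.08 × £0.30 = £75.324
Bill = £98.52

£98.52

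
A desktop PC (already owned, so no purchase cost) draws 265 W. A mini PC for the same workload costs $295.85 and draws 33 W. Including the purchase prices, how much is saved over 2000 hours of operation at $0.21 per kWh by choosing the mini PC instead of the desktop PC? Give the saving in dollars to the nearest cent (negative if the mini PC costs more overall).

desktop PC: $0.00 + (265/1000) kW × 2000 h × $0.21 = $0.00 + $111.3 = $111.3
mini PC: $295.85 + (33/1000) kW × 2000 h × $0.21 = $295.85 + $13.86 = $309.71
Saving = $111.3 − $309.71 = −$198.41

-$198.41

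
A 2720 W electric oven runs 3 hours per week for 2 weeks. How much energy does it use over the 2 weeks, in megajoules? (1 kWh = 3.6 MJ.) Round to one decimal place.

Runtime = 3 h/week × 2 weeks = 6 h
Energy = 2.72 kW × 6 h = 16.32 kWh
= 16.32 × 3.6 MJ = 58.8 MJ

58.8 MJ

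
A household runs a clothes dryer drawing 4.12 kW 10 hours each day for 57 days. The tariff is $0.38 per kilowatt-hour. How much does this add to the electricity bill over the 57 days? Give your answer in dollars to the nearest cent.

Runtime = 10 h/day × 57 days = 570 h
Energy = 4.12 kW × 570 h = 2348.4 kWh
Cost = 2348.4 kWh × $0.38/kWh = $892.39

$892.39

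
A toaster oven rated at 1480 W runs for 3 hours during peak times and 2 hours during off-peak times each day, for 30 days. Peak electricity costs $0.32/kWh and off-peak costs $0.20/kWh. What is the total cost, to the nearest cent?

Peak energy = 1.48 kW × 3 h × 30 = 133.2 kWh
Off-peak energy = 1.48 kW × 2 h × 30 = 88.8 kWh
Cost = 133.2 × $0.32 + 88.8 × $0.20 = $42.624 + $17.76 = $60.38

$60.38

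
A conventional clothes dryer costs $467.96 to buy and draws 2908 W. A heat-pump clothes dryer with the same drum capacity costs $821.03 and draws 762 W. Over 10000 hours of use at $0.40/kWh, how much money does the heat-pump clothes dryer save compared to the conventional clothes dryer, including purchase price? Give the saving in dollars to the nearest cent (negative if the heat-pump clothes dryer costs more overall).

$8230.93

conventional clothes dryer: $467.96 + (2908/1000) kW × 10000 h × $0.40 = $467.96 + $11632 = $12099.96
heat-pump clothes dryer: $821.03 + (762/1000) kW × 10000 h × $0.40 = $821.03 + $3048 = $3869.03
Saving = $12099.96 − $3869.03 = $8230.93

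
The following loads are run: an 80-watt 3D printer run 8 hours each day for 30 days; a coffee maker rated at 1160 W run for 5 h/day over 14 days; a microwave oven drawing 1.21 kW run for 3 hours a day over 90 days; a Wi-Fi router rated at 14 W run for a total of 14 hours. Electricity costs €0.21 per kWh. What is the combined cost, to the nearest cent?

€89.73

3D printer: Runtime = 8 h/day × 30 days = 240 h
3D printer: 0.08 kW × 240 h = 19.2 kWh
coffee maker: Runtime = 5 h/day × 14 days = 70 h
coffee maker: 1.16 kW × 70 h = 81.2 kWh
microwave oven: Runtime = 3 h/day × 90 days = 270 h
microwave oven: 1.21 kW × 270 h = 326.7 kWh
Wi-Fi router: 0.014 kW × 14 h = 0.196 kWh
Total energy = 427.296 kWh
Cost = 427.296 × €0.21 = €89.73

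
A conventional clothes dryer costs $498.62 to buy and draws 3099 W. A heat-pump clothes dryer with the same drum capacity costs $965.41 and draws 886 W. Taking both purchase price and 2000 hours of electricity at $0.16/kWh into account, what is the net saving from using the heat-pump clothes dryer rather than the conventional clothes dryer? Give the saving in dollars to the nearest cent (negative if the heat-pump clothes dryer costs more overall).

conventional clothes dryer: $498.62 + (3099/1000) kW × 2000 h × $0.16 = $498.62 + $991.68 = $1490.3
heat-pump clothes dryer: $965.41 + (886/1000) kW × 2000 h × $0.16 = $965.41 + $283.52 = $1248.93
Saving = $1490.3 − $1248.93 = $241.37

$241.37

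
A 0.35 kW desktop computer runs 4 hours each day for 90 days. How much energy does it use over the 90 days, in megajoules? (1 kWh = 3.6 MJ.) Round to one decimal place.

Runtime = 4 h/day × 90 days = 360 h
Energy = 0.35 kW × 360 h = 126 kWh
= 126 × 3.6 MJ = 453.6 MJ

453.6 MJ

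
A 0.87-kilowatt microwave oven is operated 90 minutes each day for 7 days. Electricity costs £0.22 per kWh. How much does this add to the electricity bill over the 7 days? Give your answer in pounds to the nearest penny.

£2.01

Runtime = 90 min × 7 = 630 min = 10.5 h
Energy = 0.87 kW × 10.5 h = 9.135 kWh
Cost = 9.135 kWh × £0.22/kWh = £2.01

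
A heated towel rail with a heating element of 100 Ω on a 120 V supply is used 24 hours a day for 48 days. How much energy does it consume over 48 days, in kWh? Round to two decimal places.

165.89 kWh

Power = V²/R = 120²/100 = 144 W = 0.144 kW
Runtime = 24 h × 48 = 1152 h
Energy = 0.144 kW × 1152 h = 165.888 kWh ≈ 165.89 kWh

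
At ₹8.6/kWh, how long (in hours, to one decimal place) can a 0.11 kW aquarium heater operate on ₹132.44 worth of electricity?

140.0 h

Energy available = ₹132.44 ÷ ₹8.6/kWh = 15.4 kWh
Hours = 15.4 kWh ÷ 0.11 kW = 140.0 h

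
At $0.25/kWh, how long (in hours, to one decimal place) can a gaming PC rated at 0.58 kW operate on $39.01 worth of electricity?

269.0 h

Energy available = $39.01 ÷ $0.25/kWh = 156.04 kWh
Hours = 156.04 kWh ÷ 0.58 kW = 269.0 h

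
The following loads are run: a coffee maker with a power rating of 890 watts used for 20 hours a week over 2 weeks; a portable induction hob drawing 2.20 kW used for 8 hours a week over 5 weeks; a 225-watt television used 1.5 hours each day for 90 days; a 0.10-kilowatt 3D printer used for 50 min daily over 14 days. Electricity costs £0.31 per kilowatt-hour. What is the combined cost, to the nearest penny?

coffee maker: Runtime = 20 h/week × 2 weeks = 40 h
coffee maker: 0.89 kW × 40 h = 35.6 kWh
portable induction hob: Runtime = 8 h/week × 5 weeks = 40 h
portable induction hob: 2.2 kW × 40 h = 88 kWh
television: Runtime = 1.5 h/day × 90 days = 135 h
television: 0.225 kW × 135 h = 30.375 kWh
3D printer: Runtime = 50 min × 14 = 700 min = 11.666666… h
3D printer: 0.1 kW × 11.666666… h = 1.166666… kWh
Total energy = 155.141666… kWh
Cost = 155.141666… × £0.31 = £48.09

£48.09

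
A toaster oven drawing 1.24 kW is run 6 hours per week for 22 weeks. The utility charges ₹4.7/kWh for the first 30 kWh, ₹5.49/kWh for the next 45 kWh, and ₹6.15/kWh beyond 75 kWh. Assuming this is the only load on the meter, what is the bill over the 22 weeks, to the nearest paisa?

Runtime = 6 h/week × 22 weeks = 132 h
Energy = 1.24 kW × 132 h = 163.68 kWh
Tier 1 (0–30 kWh): 30 × ₹4.7 = ₹141
Tier 2 (30–75 kWh): 45 × ₹5.49 = ₹247.05
Above 75 kWh: 88.68 × ₹6.15 = ₹545.382
Bill = ₹933.43

₹933.43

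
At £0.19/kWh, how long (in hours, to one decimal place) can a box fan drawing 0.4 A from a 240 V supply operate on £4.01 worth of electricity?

219.8 h

Power = 0.4 A × 240 V = 96 W = 0.096 kW
Energy available = £4.01 ÷ £0.19/kWh = 21.1053 kWh
Hours = 21.1053 kWh ÷ 0.096 kW = 219.8 h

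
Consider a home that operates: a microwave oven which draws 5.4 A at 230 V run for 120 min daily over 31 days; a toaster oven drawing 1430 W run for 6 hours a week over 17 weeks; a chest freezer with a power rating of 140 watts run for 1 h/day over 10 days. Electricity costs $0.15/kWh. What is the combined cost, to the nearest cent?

$33.64

microwave oven: Power = 5.4 A × 230 V = 1242 W = 1.242 kW
microwave oven: Runtime = 120 min × 31 = 3720 min = 62 h
microwave oven: 1.242 kW × 62 h = 77.004 kWh
toaster oven: Runtime = 6 h/week × 17 weeks = 102 h
toaster oven: 1.43 kW × 102 h = 145.86 kWh
chest freezer: Runtime = 1 h/day × 10 days = 10 h
chest freezer: 0.14 kW × 10 h = 1.4 kWh
Total energy = 224.264 kWh
Cost = 224.264 × $0.15 = $33.64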